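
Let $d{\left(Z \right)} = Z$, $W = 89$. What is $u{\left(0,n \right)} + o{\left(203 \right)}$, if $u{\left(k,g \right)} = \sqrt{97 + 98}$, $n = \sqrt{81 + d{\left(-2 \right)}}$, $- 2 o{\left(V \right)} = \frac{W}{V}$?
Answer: $- \frac{89}{406} + \sqrt{195} \approx 13.745$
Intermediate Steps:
$o{\left(V \right)} = - \frac{89}{2 V}$ ($o{\left(V \right)} = - \frac{89 \frac{1}{V}}{2} = - \frac{89}{2 V}$)
$n = \sqrt{79}$ ($n = \sqrt{81 - 2} = \sqrt{79} \approx 8.8882$)
$u{\left(k,g \right)} = \sqrt{195}$
$u{\left(0,n \right)} + o{\left(203 \right)} = \sqrt{195} - \frac{89}{2 \cdot 203} = \sqrt{195} - \frac{89}{406} = - \frac{89}{406} + \sqrt{195}$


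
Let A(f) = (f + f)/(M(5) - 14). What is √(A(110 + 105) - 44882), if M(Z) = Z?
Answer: 4*I*√25273/3 ≈ 211.97*I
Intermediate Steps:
A(f) = -2*f/9 (A(f) = (f + f)/(5 - 14) = (2*f)/(-9) = (2*f)*(-⅑) = -2*f/9)
√(A(110 + 105) - 44882) = √(-2*(110 + 105)/9 - 44882) = √(-2/9*215 - 44882) = √(-430/9 - 44882) = √(-404368/9) = 4*I*√25273/3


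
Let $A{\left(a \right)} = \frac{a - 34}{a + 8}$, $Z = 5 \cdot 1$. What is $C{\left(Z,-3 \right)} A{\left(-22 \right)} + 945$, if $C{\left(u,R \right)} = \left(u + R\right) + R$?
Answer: $941$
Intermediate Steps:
$Z = 5$
$C{\left(u,R \right)} = u + 2 R$ ($C{\left(u,R \right)} = \left(R + u\right) + R = u + 2 R$)
$A{\left(a \right)} = \frac{-34 + a}{8 + a}$
$C{\left(Z,-3 \right)} A{\left(-22 \right)} + 945 = \left(5 + 2 \left(-3\right)\right) \frac{-34 - 22}{8 - 22} + 945 = \left(5 - 6\right) \frac{1}{-14} \left(-56\right) + 945 = - \frac{\left(-1\right) \left(-56\right)}{14} + 945 = \left(-1\right) 4 + 945 = -4 + 945 = 941$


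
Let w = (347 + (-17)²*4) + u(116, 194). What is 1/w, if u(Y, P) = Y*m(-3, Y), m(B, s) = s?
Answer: 1/14959 ≈ 6.6849e-5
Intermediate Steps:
u(Y, P) = Y² (u(Y, P) = Y*Y = Y²)
w = 14959 (w = (347 + (-17)²*4) + 116² = (347 + 289*4) + 13456 = (347 + 1156) + 13456 = 1503 + 13456 = 14959)
1/w = 1/14959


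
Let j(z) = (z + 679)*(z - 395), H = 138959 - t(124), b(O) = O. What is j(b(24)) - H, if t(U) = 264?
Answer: -399508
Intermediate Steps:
H = 138695 (H = 138959 - 1*264 = 138959 - 264 = 138695)
j(z) = (-395 + z)*(679 + z) (j(z) = (679 + z)*(-395 + z) = (-395 + z)*(679 + z))
j(b(24)) - H = (-268205 + 24² + 284*24) - 1*138695 = (-268205 + 576 + 6816) - 138695 = -260813 - 138695 = -399508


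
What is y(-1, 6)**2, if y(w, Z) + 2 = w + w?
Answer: 16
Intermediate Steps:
y(w, Z) = -2 + 2*w (y(w, Z) = -2 + (w + w) = -2 + 2*w)
y(-1, 6)**2 = (-2 + 2*(-1))**2 = (-2 - 2)**2 = (-4)**2 = 16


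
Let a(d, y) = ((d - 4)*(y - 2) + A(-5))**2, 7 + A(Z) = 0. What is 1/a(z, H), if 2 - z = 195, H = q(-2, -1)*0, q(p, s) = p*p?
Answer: 1/149769 ≈ 6.6769e-6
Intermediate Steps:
q(p, s) = p**2
A(Z) = -7 (A(Z) = -7 + 0 = -7)
H = 0 (H = (-2)**2*0 = 4*0 = 0)
z = -193 (z = 2 - 1*195 = 2 - 195 = -193)
a(d, y) = (-7 + (-4 + d)*(-2 + y))**2 (a(d, y) = ((d - 4)*(y - 2) - 7)**2 = ((-4 + d)*(-2 + y) - 7)**2 = (-7 + (-4 + d)*(-2 + y))**2)
1/a(z, H) = 1/((1 - 4*0 - 2*(-193) - 193*0)**2) = 1/((1 + 0 + 386 + 0)**2) = 1/(387**2) = 1/149769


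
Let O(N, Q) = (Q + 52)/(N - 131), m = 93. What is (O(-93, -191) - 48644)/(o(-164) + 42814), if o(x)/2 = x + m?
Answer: -3632039/3186176 ≈ -1.1399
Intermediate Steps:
o(x) = 186 + 2*x (o(x) = 2*(x + 93) = 2*(93 + x) = 186 + 2*x)
O(N, Q) = (52 + Q)/(-131 + N)
(O(-93, -191) - 48644)/(o(-164) + 42814) = ((52 - 191)/(-131 - 93) - 48644)/((186 + 2*(-164)) + 42814) = (-139/(-224) - 48644)/((186 - 328) + 42814) = (-1/224*(-139) - 48644)/(-142 + 42814) = (139/224 - 48644)/42672 = -10896117/224*1/42672 = -3632039/3186176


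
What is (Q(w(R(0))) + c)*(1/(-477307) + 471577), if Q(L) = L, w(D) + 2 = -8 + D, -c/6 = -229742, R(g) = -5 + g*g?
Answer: 310268253344535306/477307 ≈ 6.5004e+11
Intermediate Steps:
R(g) = -5 + g²
c = 1378452 (c = -6*(-229742) = 1378452)
w(D) = -10 + D (w(D) = -2 + (-8 + D) = -10 + D)
(Q(w(R(0))) + c)*(1/(-477307) + 471577) = ((-10 + (-5 + 0²)) + 1378452)*(1/(-477307) + 471577) = ((-10 + (-5 + 0)) + 1378452)*(-1/477307 + 471577) = ((-10 - 5) + 1378452)*(225087003138/477307) = (-15 + 1378452)*(225087003138/477307) = 1378437*(225087003138/477307) = 310268253344535306/477307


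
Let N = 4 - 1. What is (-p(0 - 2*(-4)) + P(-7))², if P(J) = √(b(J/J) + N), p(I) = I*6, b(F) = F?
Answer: 2116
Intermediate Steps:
N = 3
p(I) = 6*I
P(J) = 2 (P(J) = √(J/J + 3) = √(1 + 3) = √4 = 2)
(-p(0 - 2*(-4)) + P(-7))² = (-6*(0 - 2*(-4)) + 2)² = (-6*(0 + 8) + 2)² = (-6*8 + 2)² = (-1*48 + 2)² = (-48 + 2)² = (-46)² = 2116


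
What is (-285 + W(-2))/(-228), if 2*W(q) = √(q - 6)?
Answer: 5/4 - I*√2/228 ≈ 1.25 - 0.0062027*I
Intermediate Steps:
W(q) = √(-6 + q)/2 (W(q) = √(q - 6)/2 = √(-6 + q)/2)
(-285 + W(-2))/(-228) = (-285 + √(-6 - 2)/2)/(-228) = (-285 + √(-8)/2)*(-1/228) = (-285 + (2*I*√2)/2)*(-1/228) = (-285 + I*√2)*(-1/228) = 5/4 - I*√2/228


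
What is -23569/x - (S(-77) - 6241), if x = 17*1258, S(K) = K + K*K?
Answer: 224205/578 ≈ 387.90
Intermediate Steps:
S(K) = K + K²
x = 21386
-23569/x - (S(-77) - 6241) = -23569/21386 - (-77*(1 - 77) - 6241) = -23569*1/21386 - (-77*(-76) - 6241) = -637/578 - (5852 - 6241) = -637/578 - 1*(-389) = -637/578 + 389 = 224205/578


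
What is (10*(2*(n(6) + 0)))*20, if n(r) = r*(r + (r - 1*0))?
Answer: 28800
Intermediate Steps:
n(r) = 2*r² (n(r) = r*(r + (r + 0)) = r*(r + r) = r*(2*r) = 2*r²)
(10*(2*(n(6) + 0)))*20 = (10*(2*(2*6² + 0)))*20 = (10*(2*(2*36 + 0)))*20 = (10*(2*(72 + 0)))*20 = (10*(2*72))*20 = (10*144)*20 = 1440*20 = 28800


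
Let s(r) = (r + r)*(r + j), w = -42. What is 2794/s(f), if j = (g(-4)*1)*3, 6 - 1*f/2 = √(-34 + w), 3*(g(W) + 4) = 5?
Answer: 1397*I/(4*(-61*I + 17*√19)) ≈ -2.3127 + 2.8094*I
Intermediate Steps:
g(W) = -7/3 (g(W) = -4 + (⅓)*5 = -4 + 5/3 = -7/3)
f = 12 - 4*I*√19 (f = 12 - 2*√(-34 - 42) = 12 - 4*I*√19 ≈ 12.0 - 17.436*I)
j = -7 (j = -7/3*1*3 = -7/3*3 = -7)
s(r) = 2*r*(-7 + r) (s(r) = (r + r)*(r - 7) = (2*r)*(-7 + r) = 2*r*(-7 + r))
2794/s(f) = 2794/((2*(12 - 4*I*√19)*(-7 + (12 - 4*I*√19)))) = 2794/((2*(12 - 4*I*√19)*(5 - 4*I*√19))) = 2794/((2*(5 - 4*I*√19)*(12 - 4*I*√19))) = 2794*(1/(2*(5 - 4*I*√19)*(12 - 4*I*√19))) = 1397/((5 - 4*I*√19)*(12 - 4*I*√19))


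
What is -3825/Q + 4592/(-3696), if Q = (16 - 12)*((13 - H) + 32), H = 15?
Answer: -8743/264 ≈ -33.117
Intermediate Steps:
Q = 120 (Q = (16 - 12)*((13 - 1*15) + 32) = 4*((13 - 15) + 32) = 4*(-2 + 32) = 4*30 = 120)
-3825/Q + 4592/(-3696) = -3825/120 + 4592/(-3696) = -3825*1/120 + 4592*(-1/3696) = -255/8 - 41/33 = -8743/264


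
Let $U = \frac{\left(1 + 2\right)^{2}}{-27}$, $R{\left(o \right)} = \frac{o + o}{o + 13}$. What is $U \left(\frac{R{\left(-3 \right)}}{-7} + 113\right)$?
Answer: $- \frac{3958}{105} \approx -37.695$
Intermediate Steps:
$R{\left(o \right)} = \frac{2 o}{13 + o}$
$U = - \frac{1}{3}$ ($U = 3^{2} \left(- \frac{1}{27}\right) = 9 \left(- \frac{1}{27}\right) = - \frac{1}{3} \approx -0.33333$)
$U \left(\frac{R{\left(-3 \right)}}{-7} + 113\right) = - \frac{\frac{2 \left(-3\right) \frac{1}{13 - 3}}{-7} + 113}{3} = - \frac{2 \left(-3\right) \frac{1}{10} \left(- \frac{1}{7}\right) + 113}{3} = - \frac{\left(- \frac{3}{5}\right) \left(- \frac{1}{7}\right) + 113}{3} = - \frac{\frac{3}{35} + 113}{3} = \left(- \frac{1}{3}\right) \frac{3958}{35} = - \frac{3958}{105}$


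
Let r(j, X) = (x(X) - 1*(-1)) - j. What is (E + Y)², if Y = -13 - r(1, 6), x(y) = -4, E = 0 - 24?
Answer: 1089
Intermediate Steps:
E = -24
r(j, X) = -3 - j (r(j, X) = (-4 - 1*(-1)) - j = (-4 + 1) - j = -3 - j)
Y = -9 (Y = -13 - (-3 - 1*1) = -13 - (-3 - 1) = -13 - 1*(-4) = -13 + 4 = -9)
(E + Y)² = (-24 - 9)² = (-33)² = 1089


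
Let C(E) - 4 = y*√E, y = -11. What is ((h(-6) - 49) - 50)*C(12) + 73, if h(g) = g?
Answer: -347 + 2310*√3 ≈ 3654.0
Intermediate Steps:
C(E) = 4 - 11*√E
((h(-6) - 49) - 50)*C(12) + 73 = ((-6 - 49) - 50)*(4 - 22*√3) + 73 = (-55 - 50)*(4 - 22*√3) + 73 = -105*(4 - 22*√3) + 73 = (-420 + 2310*√3) + 73 = -347 + 2310*√3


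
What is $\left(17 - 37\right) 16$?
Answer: $-320$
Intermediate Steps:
$\left(17 - 37\right) 16 = \left(-20\right) 16 = -320$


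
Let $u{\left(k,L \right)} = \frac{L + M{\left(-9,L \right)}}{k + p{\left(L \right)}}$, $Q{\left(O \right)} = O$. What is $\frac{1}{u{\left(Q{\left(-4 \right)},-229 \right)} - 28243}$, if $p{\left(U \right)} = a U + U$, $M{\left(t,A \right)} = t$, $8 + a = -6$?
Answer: $- \frac{2973}{83966677} \approx -3.5407 \cdot 10^{-5}$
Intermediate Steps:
$a = -14$ ($a = -8 - 6 = -14$)
$p{\left(U \right)} = - 13 U$ ($p{\left(U \right)} = - 14 U + U = - 13 U$)
$u{\left(k,L \right)} = \frac{-9 + L}{k - 13 L}$ ($u{\left(k,L \right)} = \frac{L - 9}{k - 13 L} = \frac{-9 + L}{k - 13 L}$)
$\frac{1}{u{\left(Q{\left(-4 \right)},-229 \right)} - 28243} = \frac{1}{\frac{-9 - 229}{-4 - -2977} - 28243} = \frac{1}{\frac{1}{-4 + 2977} \left(-238\right) - 28243} = \frac{1}{\frac{1}{2973} \left(-238\right) - 28243} = \frac{1}{- \frac{238}{2973} - 28243} = \frac{1}{- \frac{83966677}{2973}} = - \frac{2973}{83966677}$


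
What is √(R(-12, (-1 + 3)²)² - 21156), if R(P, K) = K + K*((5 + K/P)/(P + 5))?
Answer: 2*I*√47597/3 ≈ 145.44*I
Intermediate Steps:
R(P, K) = K + K*(5 + K/P)/(5 + P) (R(P, K) = K + K*((5 + K/P)/(5 + P)) = K + K*(5 + K/P)/(5 + P))
√(R(-12, (-1 + 3)²)² - 21156) = √(((-1 + 3)²*((-1 + 3)² + (-12)² + 10*(-12))/(-12*(5 - 12)))² - 21156) = √((2²*(-1/12)*(2² + 144 - 120)/(-7))² - 21156) = √((4*(-1/12)*(-⅐)*(4 + 144 - 120))² - 21156) = √((4*(-1/12)*(-⅐)*28)² - 21156) = √((4/3)² - 21156) = √(16/9 - 21156) = √(-190388/9) = 2*I*√47597/3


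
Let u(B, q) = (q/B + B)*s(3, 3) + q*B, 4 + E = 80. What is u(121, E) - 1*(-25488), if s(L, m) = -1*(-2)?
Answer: 4226198/121 ≈ 34927.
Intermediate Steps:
E = 76 (E = -4 + 80 = 76)
s(L, m) = 2
u(B, q) = 2*B + B*q + 2*q/B (u(B, q) = (q/B + B)*2 + q*B = (B + q/B)*2 + B*q = (2*B + 2*q/B) + B*q = 2*B + B*q + 2*q/B)
u(121, E) - 1*(-25488) = (2*76 + 121²*(2 + 76))/121 - 1*(-25488) = (152 + 14641*78)/121 + 25488 = (152 + 1141998)/121 + 25488 = (1/121)*1142150 + 25488 = 1142150/121 + 25488 = 4226198/121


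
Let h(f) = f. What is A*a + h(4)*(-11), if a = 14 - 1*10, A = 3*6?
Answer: 28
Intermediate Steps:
A = 18
a = 4 (a = 14 - 10 = 4)
A*a + h(4)*(-11) = 18*4 + 4*(-11) = 72 - 44 = 28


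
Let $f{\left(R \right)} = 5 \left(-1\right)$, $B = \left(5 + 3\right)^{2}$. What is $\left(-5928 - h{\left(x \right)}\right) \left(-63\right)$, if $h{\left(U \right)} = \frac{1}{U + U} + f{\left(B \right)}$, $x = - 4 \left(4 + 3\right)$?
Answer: $\frac{2985183}{8} \approx 3.7315 \cdot 10^{5}$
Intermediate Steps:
$x = -28$ ($x = \left(-4\right) 7 = -28$)
$B = 64$ ($B = 8^{2} = 64$)
$f{\left(R \right)} = -5$
$h{\left(U \right)} = -5 + \frac{1}{2 U}$ ($h{\left(U \right)} = \frac{1}{U + U} - 5 = \frac{1}{2 U} - 5 = -5 + \frac{1}{2 U}$)
$\left(-5928 - h{\left(x \right)}\right) \left(-63\right) = \left(-5928 - \left(-5 + \frac{1}{2 \left(-28\right)}\right)\right) \left(-63\right) = \left(-5928 - \left(-5 + \frac{1}{2} \left(- \frac{1}{28}\right)\right)\right) \left(-63\right) = \left(-5928 - \left(-5 - \frac{1}{56}\right)\right) \left(-63\right) = \left(-5928 - - \frac{281}{56}\right) \left(-63\right) = \left(-5928 + \frac{281}{56}\right) \left(-63\right) = \left(- \frac{331687}{56}\right) \left(-63\right) = \frac{2985183}{8}$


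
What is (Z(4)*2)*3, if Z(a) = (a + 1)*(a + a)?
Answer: 240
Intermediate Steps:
Z(a) = 2*a*(1 + a) (Z(a) = (1 + a)*(2*a) = 2*a*(1 + a))
(Z(4)*2)*3 = ((2*4*(1 + 4))*2)*3 = ((2*4*5)*2)*3 = (40*2)*3 = 80*3 = 240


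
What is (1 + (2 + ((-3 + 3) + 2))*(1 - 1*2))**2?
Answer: 9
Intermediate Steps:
(1 + (2 + ((-3 + 3) + 2))*(1 - 1*2))**2 = (1 + (2 + (0 + 2))*(1 - 2))**2 = (1 + (2 + 2)*(-1))**2 = (1 + 4*(-1))**2 = (1 - 4)**2 = (-3)**2 = 9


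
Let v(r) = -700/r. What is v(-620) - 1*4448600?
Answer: -137906565/31 ≈ -4.4486e+6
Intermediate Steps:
v(-620) - 1*4448600 = -700/(-620) - 1*4448600 = -700*(-1/620) - 4448600 = 35/31 - 4448600 = -137906565/31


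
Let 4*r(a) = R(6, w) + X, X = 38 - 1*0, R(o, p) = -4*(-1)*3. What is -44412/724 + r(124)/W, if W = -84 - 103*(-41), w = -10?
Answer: -91906109/1498318 ≈ -61.340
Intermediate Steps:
R(o, p) = 12 (R(o, p) = 4*3 = 12)
X = 38 (X = 38 + 0 = 38)
W = 4139 (W = -84 + 4223 = 4139)
r(a) = 25/2 (r(a) = (12 + 38)/4 = (1/4)*50 = 25/2)
-44412/724 + r(124)/W = -44412/724 + (25/2)/4139 = -44412*1/724 + (25/2)*(1/4139) = -11103/181 + 25/8278 = -91906109/1498318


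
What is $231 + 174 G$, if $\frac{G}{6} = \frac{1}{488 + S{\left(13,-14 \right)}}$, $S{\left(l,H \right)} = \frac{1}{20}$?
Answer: $\frac{2275671}{9761} \approx 233.14$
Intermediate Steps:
$S{\left(l,H \right)} = \frac{1}{20}$
$G = \frac{120}{9761}$ ($G = \frac{6}{488 + \frac{1}{20}} = \frac{6}{\frac{9761}{20}} = 6 \cdot \frac{20}{9761} = \frac{120}{9761} \approx 0.012294$)
$231 + 174 G = 231 + 174 \cdot \frac{120}{9761} = 231 + \frac{20880}{9761} = \frac{2275671}{9761}$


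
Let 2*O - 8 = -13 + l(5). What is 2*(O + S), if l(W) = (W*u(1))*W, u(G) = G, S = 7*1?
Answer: 34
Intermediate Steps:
S = 7
l(W) = W² (l(W) = (W*1)*W = W*W = W²)
O = 10 (O = 4 + (-13 + 5²)/2 = 4 + (-13 + 25)/2 = 4 + (½)*12 = 4 + 6 = 10)
2*(O + S) = 2*(10 + 7) = 2*17 = 34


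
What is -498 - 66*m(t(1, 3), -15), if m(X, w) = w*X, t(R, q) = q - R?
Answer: 1482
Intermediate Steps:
m(X, w) = X*w
-498 - 66*m(t(1, 3), -15) = -498 - 66*(3 - 1*1)*(-15) = -498 - 66*(3 - 1)*(-15) = -498 - 132*(-15) = -498 - 66*(-30) = -498 + 1980 = 1482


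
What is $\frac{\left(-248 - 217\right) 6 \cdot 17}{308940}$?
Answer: $- \frac{1581}{10298} \approx -0.15352$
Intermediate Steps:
$\frac{\left(-248 - 217\right) 6 \cdot 17}{308940} = \left(-465\right) 102 \cdot \frac{1}{308940} = \left(-47430\right) \frac{1}{308940} = - \frac{1581}{10298}$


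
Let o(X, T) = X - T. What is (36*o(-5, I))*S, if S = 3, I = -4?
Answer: -108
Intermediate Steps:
(36*o(-5, I))*S = (36*(-5 - 1*(-4)))*3 = (36*(-5 + 4))*3 = (36*(-1))*3 = -36*3 = -108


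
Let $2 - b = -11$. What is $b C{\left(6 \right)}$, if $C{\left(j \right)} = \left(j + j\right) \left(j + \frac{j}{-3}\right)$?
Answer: $624$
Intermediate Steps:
$b = 13$ ($b = 2 - -11 = 2 + 11 = 13$)
$C{\left(j \right)} = \frac{4 j^{2}}{3}$ ($C{\left(j \right)} = 2 j \left(j + j \left(- \frac{1}{3}\right)\right) = 2 j \left(j - \frac{j}{3}\right) = 2 j \frac{2 j}{3} = \frac{4 j^{2}}{3}$)
$b C{\left(6 \right)} = 13 \frac{4 \cdot 6^{2}}{3} = 13 \cdot \frac{4}{3} \cdot 36 = 13 \cdot 48 = 624$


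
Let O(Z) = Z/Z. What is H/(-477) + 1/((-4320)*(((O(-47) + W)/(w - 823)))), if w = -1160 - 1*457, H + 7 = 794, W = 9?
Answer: -91207/57240 ≈ -1.5934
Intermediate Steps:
H = 787 (H = -7 + 794 = 787)
O(Z) = 1
w = -1617 (w = -1160 - 457 = -1617)
H/(-477) + 1/((-4320)*(((O(-47) + W)/(w - 823)))) = 787/(-477) + 1/((-4320)*(((1 + 9)/(-1617 - 823)))) = 787*(-1/477) - 1/(4320*(10/(-2440))) = -787/477 - 1/(4320*(10*(-1/2440))) = -787/477 - 1/(4320*(-1/244)) = -787/477 - 1/4320*(-244) = -787/477 + 61/1080 = -91207/57240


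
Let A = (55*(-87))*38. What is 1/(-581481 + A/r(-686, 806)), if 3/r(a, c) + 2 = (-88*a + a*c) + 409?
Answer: 1/29828084529 ≈ 3.3525e-11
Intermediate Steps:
r(a, c) = 3/(407 - 88*a + a*c) (r(a, c) = 3/(-2 + ((-88*a + a*c) + 409)) = 3/(-2 + (409 - 88*a + a*c)) = 3/(407 - 88*a + a*c))
A = -181830 (A = -4785*38 = -181830)
1/(-581481 + A/r(-686, 806)) = 1/(-581481 - 181830/(3/(407 - 88*(-686) - 686*806))) = 1/(-581481 - 181830/(3/(407 + 60368 - 552916))) = 1/(-581481 - 181830/(3/(-492141))) = 1/(-581481 - 181830/(3*(-1/492141))) = 1/(-581481 - 181830/(-1/164047)) = 1/(-581481 - 181830*(-164047)) = 1/(-581481 + 29828666010) = 1/29828084529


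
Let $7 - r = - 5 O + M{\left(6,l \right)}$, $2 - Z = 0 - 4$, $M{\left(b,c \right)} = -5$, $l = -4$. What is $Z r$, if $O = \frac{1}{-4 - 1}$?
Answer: $66$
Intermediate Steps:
$O = - \frac{1}{5}$ ($O = \frac{1}{-5} = - \frac{1}{5} \approx -0.2$)
$Z = 6$ ($Z = 2 - \left(0 - 4\right) = 2 - -4 = 2 + 4 = 6$)
$r = 11$ ($r = 7 - \left(\left(-5\right) \left(- \frac{1}{5}\right) - 5\right) = 7 - \left(1 - 5\right) = 7 - -4 = 7 + 4 = 11$)
$Z r = 6 \cdot 11 = 66$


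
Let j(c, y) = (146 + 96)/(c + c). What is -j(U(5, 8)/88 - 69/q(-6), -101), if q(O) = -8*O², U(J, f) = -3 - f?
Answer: -1056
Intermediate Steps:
j(c, y) = 121/c (j(c, y) = 242/((2*c)) = 242*(1/(2*c)) = 121/c)
-j(U(5, 8)/88 - 69/q(-6), -101) = -121/((-3 - 1*8)/88 - 69/((-8*(-6)²))) = -121/((-3 - 8)*(1/88) - 69/((-8*36))) = -121/(-11*1/88 - 69/(-288)) = -121/(-⅛ - 69*(-1/288)) = -121/(-⅛ + 23/96) = -121/11/96 = -121*96/11 = -1*1056 = -1056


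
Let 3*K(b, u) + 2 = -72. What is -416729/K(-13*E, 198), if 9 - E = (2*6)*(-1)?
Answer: 1250187/74 ≈ 16894.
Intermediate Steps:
E = 21 (E = 9 - 2*6*(-1) = 9 - 12*(-1) = 9 - 1*(-12) = 9 + 12 = 21)
K(b, u) = -74/3 (K(b, u) = -⅔ + (⅓)*(-72) = -⅔ - 24 = -74/3)
-416729/K(-13*E, 198) = -416729/(-74/3) = -416729*(-3)/74 = -1*(-1250187/74) = 1250187/74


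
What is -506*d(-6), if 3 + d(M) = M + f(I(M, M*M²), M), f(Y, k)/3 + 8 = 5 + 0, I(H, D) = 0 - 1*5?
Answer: 9108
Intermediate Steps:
I(H, D) = -5 (I(H, D) = 0 - 5 = -5)
f(Y, k) = -9 (f(Y, k) = -24 + 3*(5 + 0) = -24 + 3*5 = -24 + 15 = -9)
d(M) = -12 + M (d(M) = -3 + (M - 9) = -3 + (-9 + M) = -12 + M)
-506*d(-6) = -506*(-12 - 6) = -506*(-18) = 9108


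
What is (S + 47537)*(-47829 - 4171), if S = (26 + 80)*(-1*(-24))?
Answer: -2604212000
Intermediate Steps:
S = 2544 (S = 106*24 = 2544)
(S + 47537)*(-47829 - 4171) = (2544 + 47537)*(-47829 - 4171) = 50081*(-52000) = -2604212000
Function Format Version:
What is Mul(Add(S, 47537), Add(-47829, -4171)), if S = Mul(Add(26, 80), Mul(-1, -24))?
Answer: -2604212000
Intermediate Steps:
S = 2544 (S = Mul(106, 24) = 2544)
Mul(Add(S, 47537), Add(-47829, -4171)) = Mul(Add(2544, 47537), Add(-47829, -4171)) = Mul(50081, -52000) = -2604212000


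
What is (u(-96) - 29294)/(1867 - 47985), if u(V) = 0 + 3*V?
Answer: 14791/23059 ≈ 0.64144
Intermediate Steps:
u(V) = 3*V
(u(-96) - 29294)/(1867 - 47985) = (3*(-96) - 29294)/(1867 - 47985) = (-288 - 29294)/(-46118) = -29582*(-1/46118) = 14791/23059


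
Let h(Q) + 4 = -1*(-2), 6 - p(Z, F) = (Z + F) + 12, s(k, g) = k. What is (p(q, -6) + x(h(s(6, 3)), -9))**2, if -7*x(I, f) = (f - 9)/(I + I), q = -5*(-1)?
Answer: 6241/196 ≈ 31.842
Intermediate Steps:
q = 5
p(Z, F) = -6 - F - Z (p(Z, F) = 6 - ((Z + F) + 12) = 6 - ((F + Z) + 12) = 6 - (12 + F + Z) = 6 + (-12 - F - Z) = -6 - F - Z)
h(Q) = -2 (h(Q) = -4 - 1*(-2) = -4 + 2 = -2)
x(I, f) = -(-9 + f)/(14*I) (x(I, f) = -(f - 9)/(7*(I + I)) = -(-9 + f)/(7*(2*I)) = -(-9 + f)*1/(2*I)/7 = -(-9 + f)/(14*I))
(p(q, -6) + x(h(s(6, 3)), -9))**2 = ((-6 - 1*(-6) - 1*5) + (1/14)*(9 - 1*(-9))/(-2))**2 = ((-6 + 6 - 5) + (1/14)*(-1/2)*(9 + 9))**2 = (-5 + (1/14)*(-1/2)*18)**2 = (-5 - 9/14)**2 = (-79/14)**2 = 6241/196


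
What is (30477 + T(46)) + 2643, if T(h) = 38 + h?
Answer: 33204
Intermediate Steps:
(30477 + T(46)) + 2643 = (30477 + (38 + 46)) + 2643 = (30477 + 84) + 2643 = 30561 + 2643 = 33204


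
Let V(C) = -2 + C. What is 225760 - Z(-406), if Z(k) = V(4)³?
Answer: 225752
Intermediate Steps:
Z(k) = 8 (Z(k) = (-2 + 4)³ = 2³ = 8)
225760 - Z(-406) = 225760 - 1*8 = 225760 - 8 = 225752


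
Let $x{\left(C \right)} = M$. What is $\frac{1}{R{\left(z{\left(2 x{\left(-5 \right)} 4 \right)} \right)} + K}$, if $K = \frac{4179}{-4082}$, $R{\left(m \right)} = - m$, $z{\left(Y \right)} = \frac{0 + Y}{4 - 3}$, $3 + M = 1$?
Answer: $\frac{4082}{61133} \approx 0.066772$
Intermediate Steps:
$M = -2$ ($M = -3 + 1 = -2$)
$x{\left(C \right)} = -2$
$z{\left(Y \right)} = Y$ ($z{\left(Y \right)} = \frac{Y}{1} = Y 1 = Y$)
$K = - \frac{4179}{4082}$ ($K = 4179 \left(- \frac{1}{4082}\right) = - \frac{4179}{4082} \approx -1.0238$)
$\frac{1}{R{\left(z{\left(2 x{\left(-5 \right)} 4 \right)} \right)} + K} = \frac{1}{- 2 \left(-2\right) 4 - \frac{4179}{4082}} = \frac{1}{- \left(-4\right) 4 - \frac{4179}{4082}} = \frac{1}{\left(-1\right) \left(-16\right) - \frac{4179}{4082}} = \frac{1}{16 - \frac{4179}{4082}} = \frac{1}{\frac{61133}{4082}} = \frac{4082}{61133}$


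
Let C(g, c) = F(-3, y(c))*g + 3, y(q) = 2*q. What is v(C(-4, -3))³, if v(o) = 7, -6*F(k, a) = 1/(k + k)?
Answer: 343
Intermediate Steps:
F(k, a) = -1/(12*k) (F(k, a) = -1/(6*(k + k)) = -1/(2*k)/6 = -1/(12*k))
C(g, c) = 3 + g/36 (C(g, c) = (-1/12/(-3))*g + 3 = (-1/12*(-⅓))*g + 3 = g/36 + 3 = 3 + g/36)
v(C(-4, -3))³ = 7³ = 343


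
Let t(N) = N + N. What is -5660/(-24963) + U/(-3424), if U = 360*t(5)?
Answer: -4405435/5342082 ≈ -0.82467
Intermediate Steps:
t(N) = 2*N
U = 3600 (U = 360*(2*5) = 360*10 = 3600)
-5660/(-24963) + U/(-3424) = -5660/(-24963) + 3600/(-3424) = -5660*(-1/24963) + 3600*(-1/3424) = 5660/24963 - 225/214 = -4405435/5342082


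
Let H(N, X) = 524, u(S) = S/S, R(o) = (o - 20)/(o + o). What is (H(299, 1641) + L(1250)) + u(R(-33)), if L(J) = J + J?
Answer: 3025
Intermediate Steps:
L(J) = 2*J
R(o) = (-20 + o)/(2*o) (R(o) = (-20 + o)/((2*o)) = (-20 + o)*(1/(2*o)) = (-20 + o)/(2*o))
u(S) = 1
(H(299, 1641) + L(1250)) + u(R(-33)) = (524 + 2*1250) + 1 = (524 + 2500) + 1 = 3024 + 1 = 3025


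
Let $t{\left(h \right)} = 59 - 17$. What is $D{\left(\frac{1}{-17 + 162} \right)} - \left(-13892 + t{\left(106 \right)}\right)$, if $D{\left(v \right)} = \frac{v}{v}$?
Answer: $13851$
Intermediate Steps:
$t{\left(h \right)} = 42$ ($t{\left(h \right)} = 59 - 17 = 42$)
$D{\left(v \right)} = 1$
$D{\left(\frac{1}{-17 + 162} \right)} - \left(-13892 + t{\left(106 \right)}\right) = 1 - \left(-13892 + 42\right) = 1 - -13850 = 1 + 13850 = 13851$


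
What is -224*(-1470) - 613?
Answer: 328667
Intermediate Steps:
-224*(-1470) - 613 = 329280 - 613 = 328667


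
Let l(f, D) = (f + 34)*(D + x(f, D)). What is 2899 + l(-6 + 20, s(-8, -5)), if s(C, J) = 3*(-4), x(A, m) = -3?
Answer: 2179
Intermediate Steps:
s(C, J) = -12
l(f, D) = (-3 + D)*(34 + f) (l(f, D) = (f + 34)*(D - 3) = (34 + f)*(-3 + D) = (-3 + D)*(34 + f))
2899 + l(-6 + 20, s(-8, -5)) = 2899 + (-102 - 3*(-6 + 20) + 34*(-12) - 12*(-6 + 20)) = 2899 + (-102 - 3*14 - 408 - 12*14) = 2899 + (-102 - 42 - 408 - 168) = 2899 - 720 = 2179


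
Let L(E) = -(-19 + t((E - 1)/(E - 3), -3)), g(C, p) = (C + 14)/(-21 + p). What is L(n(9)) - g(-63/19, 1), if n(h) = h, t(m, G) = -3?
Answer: 8563/380 ≈ 22.534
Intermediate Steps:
g(C, p) = (14 + C)/(-21 + p)
L(E) = 22 (L(E) = -(-19 - 3) = -1*(-22) = 22)
L(n(9)) - g(-63/19, 1) = 22 - (14 - 63/19)/(-21 + 1) = 22 - (14 - 63*1/19)/(-20) = 22 - (-1)*(14 - 63/19)/20 = 22 - (-1)*203/(20*19) = 22 - 1*(-203/380) = 22 + 203/380 = 8563/380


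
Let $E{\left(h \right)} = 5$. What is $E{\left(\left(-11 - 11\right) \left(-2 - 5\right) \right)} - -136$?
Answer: $141$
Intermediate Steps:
$E{\left(\left(-11 - 11\right) \left(-2 - 5\right) \right)} - -136 = 5 - -136 = 5 + 136 = 141$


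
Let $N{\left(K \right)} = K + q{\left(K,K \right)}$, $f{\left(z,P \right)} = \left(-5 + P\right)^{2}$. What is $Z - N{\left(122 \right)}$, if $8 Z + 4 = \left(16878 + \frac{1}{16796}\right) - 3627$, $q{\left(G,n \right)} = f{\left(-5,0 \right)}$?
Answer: $\frac{202744517}{134368} \approx 1508.9$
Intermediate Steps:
$q{\left(G,n \right)} = 25$ ($q{\left(G,n \right)} = \left(-5 + 0\right)^{2} = \left(-5\right)^{2} = 25$)
$N{\left(K \right)} = 25 + K$ ($N{\left(K \right)} = K + 25 = 25 + K$)
$Z = \frac{222496613}{134368}$ ($Z = - \frac{1}{2} + \frac{\left(16878 + \frac{1}{16796}\right) - 3627}{8} = - \frac{1}{2} + \frac{\frac{283482889}{16796} - 3627}{8} = - \frac{1}{2} + \frac{1}{8} \cdot \frac{222563797}{16796} = - \frac{1}{2} + \frac{222563797}{134368} = \frac{222496613}{134368} \approx 1655.9$)
$Z - N{\left(122 \right)} = \frac{222496613}{134368} - \left(25 + 122\right) = \frac{222496613}{134368} - 147 = \frac{202744517}{134368}$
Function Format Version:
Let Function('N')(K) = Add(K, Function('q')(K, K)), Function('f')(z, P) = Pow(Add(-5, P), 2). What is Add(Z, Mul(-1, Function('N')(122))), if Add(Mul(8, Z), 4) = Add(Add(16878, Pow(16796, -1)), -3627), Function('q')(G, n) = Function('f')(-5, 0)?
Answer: Rational(202744517, 134368) ≈ 1508.9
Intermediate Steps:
Function('q')(G, n) = 25 (Function('q')(G, n) = Pow(Add(-5, 0), 2) = Pow(-5, 2) = 25)
Function('N')(K) = Add(25, K) (Function('N')(K) = Add(K, 25) = Add(25, K))
Z = Rational(222496613, 134368) (Z = Add(Rational(-1, 2), Mul(Rational(1, 8), Add(Add(16878, Pow(16796, -1)), -3627))) = Add(Rational(-1, 2), Mul(Rational(1, 8), Add(Add(16878, Rational(1, 16796)), -3627))) = Add(Rational(-1, 2), Mul(Rational(1, 8), Add(Rational(283482889, 16796), -3627))) = Add(Rational(-1, 2), Mul(Rational(1, 8), Rational(222563797, 16796))) = Add(Rational(-1, 2), Rational(222563797, 134368)) = Rational(222496613, 134368) ≈ 1655.9)
Add(Z, Mul(-1, Function('N')(122))) = Add(Rational(222496613, 134368), Mul(-1, Add(25, 122))) = Add(Rational(222496613, 134368), Mul(-1, 147)) = Add(Rational(222496613, 134368), -147) = Rational(202744517, 134368)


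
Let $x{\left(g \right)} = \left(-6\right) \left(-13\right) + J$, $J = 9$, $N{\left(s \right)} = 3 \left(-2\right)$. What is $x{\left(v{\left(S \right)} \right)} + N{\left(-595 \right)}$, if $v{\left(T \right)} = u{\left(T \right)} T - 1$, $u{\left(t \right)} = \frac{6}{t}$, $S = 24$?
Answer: $81$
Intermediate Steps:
$N{\left(s \right)} = -6$
$v{\left(T \right)} = 5$ ($v{\left(T \right)} = \frac{6}{T} T - 1 = 6 - 1 = 5$)
$x{\left(g \right)} = 87$ ($x{\left(g \right)} = \left(-6\right) \left(-13\right) + 9 = 78 + 9 = 87$)
$x{\left(v{\left(S \right)} \right)} + N{\left(-595 \right)} = 87 - 6 = 81$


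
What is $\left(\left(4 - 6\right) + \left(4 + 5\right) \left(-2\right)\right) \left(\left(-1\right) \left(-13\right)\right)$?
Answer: $-260$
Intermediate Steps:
$\left(\left(4 - 6\right) + \left(4 + 5\right) \left(-2\right)\right) \left(\left(-1\right) \left(-13\right)\right) = \left(\left(4 - 6\right) + 9 \left(-2\right)\right) 13 = \left(-2 - 18\right) 13 = \left(-20\right) 13 = -260$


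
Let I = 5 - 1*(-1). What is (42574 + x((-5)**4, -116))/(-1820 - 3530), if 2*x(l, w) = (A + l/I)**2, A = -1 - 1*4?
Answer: -3419353/385200 ≈ -8.8768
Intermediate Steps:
I = 6 (I = 5 + 1 = 6)
A = -5 (A = -1 - 4 = -5)
x(l, w) = (-5 + l/6)**2/2
(42574 + x((-5)**4, -116))/(-1820 - 3530) = (42574 + (-30 + (-5)**4)**2/72)/(-1820 - 3530) = (42574 + (-30 + 625)**2/72)/(-5350) = (42574 + (1/72)*595**2)*(-1/5350) = (42574 + (1/72)*354025)*(-1/5350) = (42574 + 354025/72)*(-1/5350) = (3419353/72)*(-1/5350) = -3419353/385200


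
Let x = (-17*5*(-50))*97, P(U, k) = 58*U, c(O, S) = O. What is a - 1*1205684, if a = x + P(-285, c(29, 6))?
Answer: -809964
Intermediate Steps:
x = 412250 (x = -85*(-50)*97 = 4250*97 = 412250)
a = 395720 (a = 412250 + 58*(-285) = 412250 - 16530 = 395720)
a - 1*1205684 = 395720 - 1*1205684 = 395720 - 1205684 = -809964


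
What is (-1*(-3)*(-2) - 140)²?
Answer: 21316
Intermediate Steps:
(-1*(-3)*(-2) - 140)² = (3*(-2) - 140)² = (-6 - 140)² = (-146)² = 21316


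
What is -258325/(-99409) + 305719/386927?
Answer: 130344137346/38464026143 ≈ 3.3887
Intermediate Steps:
-258325/(-99409) + 305719/386927 = -258325*(-1/99409) + 305719*(1/386927) = 258325/99409 + 305719/386927 = 130344137346/38464026143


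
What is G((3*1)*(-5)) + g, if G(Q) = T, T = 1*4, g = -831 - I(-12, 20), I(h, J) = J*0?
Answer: -827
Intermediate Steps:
I(h, J) = 0
g = -831 (g = -831 - 1*0 = -831 + 0 = -831)
T = 4
G(Q) = 4
G((3*1)*(-5)) + g = 4 - 831 = -827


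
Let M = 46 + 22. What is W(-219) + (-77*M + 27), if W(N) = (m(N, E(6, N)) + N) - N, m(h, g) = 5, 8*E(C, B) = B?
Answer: -5204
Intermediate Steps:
E(C, B) = B/8
M = 68
W(N) = 5 (W(N) = (5 + N) - N = 5)
W(-219) + (-77*M + 27) = 5 + (-77*68 + 27) = 5 + (-5236 + 27) = 5 - 5209 = -5204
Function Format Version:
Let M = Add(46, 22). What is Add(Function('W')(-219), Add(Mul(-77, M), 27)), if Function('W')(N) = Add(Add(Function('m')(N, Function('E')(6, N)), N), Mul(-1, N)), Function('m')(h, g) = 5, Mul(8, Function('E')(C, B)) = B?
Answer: -5204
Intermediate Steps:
Function('E')(C, B) = Mul(Rational(1, 8), B)
M = 68
Function('W')(N) = 5 (Function('W')(N) = Add(Add(5, N), Mul(-1, N)) = 5)
Add(Function('W')(-219), Add(Mul(-77, M), 27)) = Add(5, Add(Mul(-77, 68), 27)) = Add(5, Add(-5236, 27)) = Add(5, -5209) = -5204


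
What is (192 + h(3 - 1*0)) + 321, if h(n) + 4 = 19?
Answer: 528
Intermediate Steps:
h(n) = 15 (h(n) = -4 + 19 = 15)
(192 + h(3 - 1*0)) + 321 = (192 + 15) + 321 = 207 + 321 = 528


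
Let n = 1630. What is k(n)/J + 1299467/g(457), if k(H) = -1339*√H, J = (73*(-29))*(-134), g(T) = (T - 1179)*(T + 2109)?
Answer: -68393/97508 - 1339*√1630/283678 ≈ -0.89198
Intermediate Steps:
g(T) = (-1179 + T)*(2109 + T)
J = 283678 (J = -2117*(-134) = 283678)
k(n)/J + 1299467/g(457) = -1339*√1630/283678 + 1299467/(-2486511 + 457² + 930*457) = -1339*√1630*(1/283678) + 1299467/(-2486511 + 208849 + 425010) = -1339*√1630/283678 + 1299467/(-1852652) = -1339*√1630/283678 + 1299467*(-1/1852652) = -1339*√1630/283678 - 68393/97508 = -68393/97508 - 1339*√1630/283678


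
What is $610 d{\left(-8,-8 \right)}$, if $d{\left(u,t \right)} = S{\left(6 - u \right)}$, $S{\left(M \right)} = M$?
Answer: $8540$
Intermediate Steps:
$d{\left(u,t \right)} = 6 - u$
$610 d{\left(-8,-8 \right)} = 610 \left(6 - -8\right) = 610 \left(6 + 8\right) = 610 \cdot 14 = 8540$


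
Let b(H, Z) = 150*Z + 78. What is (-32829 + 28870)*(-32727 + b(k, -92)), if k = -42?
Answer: 183891591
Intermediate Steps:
b(H, Z) = 78 + 150*Z
(-32829 + 28870)*(-32727 + b(k, -92)) = (-32829 + 28870)*(-32727 + (78 + 150*(-92))) = -3959*(-32727 + (78 - 13800)) = -3959*(-32727 - 13722) = -3959*(-46449) = 183891591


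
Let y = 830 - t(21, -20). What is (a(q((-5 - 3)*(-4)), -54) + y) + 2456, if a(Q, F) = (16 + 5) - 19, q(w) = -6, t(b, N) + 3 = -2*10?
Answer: 3311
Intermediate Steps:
t(b, N) = -23 (t(b, N) = -3 - 2*10 = -3 - 20 = -23)
y = 853 (y = 830 - 1*(-23) = 830 + 23 = 853)
a(Q, F) = 2 (a(Q, F) = 21 - 19 = 2)
(a(q((-5 - 3)*(-4)), -54) + y) + 2456 = (2 + 853) + 2456 = 855 + 2456 = 3311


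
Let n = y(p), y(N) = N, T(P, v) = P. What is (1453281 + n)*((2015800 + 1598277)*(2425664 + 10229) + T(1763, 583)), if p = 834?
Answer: 12801308480439661260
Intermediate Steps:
n = 834
(1453281 + n)*((2015800 + 1598277)*(2425664 + 10229) + T(1763, 583)) = (1453281 + 834)*((2015800 + 1598277)*(2425664 + 10229) + 1763) = 1454115*(3614077*2435893 + 1763) = 1454115*(8803504865761 + 1763) = 1454115*8803504867524 = 12801308480439661260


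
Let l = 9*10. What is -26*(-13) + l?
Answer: 428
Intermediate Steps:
l = 90
-26*(-13) + l = -26*(-13) + 90 = 338 + 90 = 428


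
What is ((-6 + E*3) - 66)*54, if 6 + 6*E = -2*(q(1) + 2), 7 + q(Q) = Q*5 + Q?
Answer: -4104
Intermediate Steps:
q(Q) = -7 + 6*Q (q(Q) = -7 + (Q*5 + Q) = -7 + (5*Q + Q) = -7 + 6*Q)
E = -4/3 (E = -1 + (-2*((-7 + 6*1) + 2))/6 = -1 + (-2*((-7 + 6) + 2))/6 = -1 + (-2*(-1 + 2))/6 = -1 + (-2*1)/6 = -1 + (⅙)*(-2) = -1 - ⅓ = -4/3 ≈ -1.3333)
((-6 + E*3) - 66)*54 = ((-6 - 4/3*3) - 66)*54 = ((-6 - 4) - 66)*54 = (-10 - 66)*54 = -76*54 = -4104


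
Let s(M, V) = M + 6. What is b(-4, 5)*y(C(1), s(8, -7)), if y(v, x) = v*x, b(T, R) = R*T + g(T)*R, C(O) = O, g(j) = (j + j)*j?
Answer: 1960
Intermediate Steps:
g(j) = 2*j² (g(j) = (2*j)*j = 2*j²)
s(M, V) = 6 + M
b(T, R) = R*T + 2*R*T² (b(T, R) = R*T + (2*T²)*R = R*T + 2*R*T²)
b(-4, 5)*y(C(1), s(8, -7)) = (5*(-4)*(1 + 2*(-4)))*(1*(6 + 8)) = (5*(-4)*(1 - 8))*(1*14) = (5*(-4)*(-7))*14 = 140*14 = 1960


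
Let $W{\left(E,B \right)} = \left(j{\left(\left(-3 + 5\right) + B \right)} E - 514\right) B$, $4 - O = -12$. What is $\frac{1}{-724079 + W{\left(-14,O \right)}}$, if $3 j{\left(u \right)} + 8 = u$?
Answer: $- \frac{3}{2199149} \approx -1.3642 \cdot 10^{-6}$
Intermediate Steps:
$j{\left(u \right)} = - \frac{8}{3} + \frac{u}{3}$
$O = 16$ ($O = 4 - -12 = 4 + 12 = 16$)
$W{\left(E,B \right)} = B \left(-514 + E \left(-2 + \frac{B}{3}\right)\right)$ ($W{\left(E,B \right)} = \left(\left(- \frac{8}{3} + \frac{\left(-3 + 5\right) + B}{3}\right) E - 514\right) B = \left(\left(- \frac{8}{3} + \frac{2 + B}{3}\right) E - 514\right) B = \left(\left(- \frac{8}{3} + \left(\frac{2}{3} + \frac{B}{3}\right)\right) E - 514\right) B = \left(\left(-2 + \frac{B}{3}\right) E - 514\right) B = \left(E \left(-2 + \frac{B}{3}\right) - 514\right) B = \left(-514 + E \left(-2 + \frac{B}{3}\right)\right) B = B \left(-514 + E \left(-2 + \frac{B}{3}\right)\right)$)
$\frac{1}{-724079 + W{\left(-14,O \right)}} = \frac{1}{-724079 + \frac{1}{3} \cdot 16 \left(-1542 - 14 \left(-6 + 16\right)\right)} = \frac{1}{-724079 + \frac{1}{3} \cdot 16 \left(-1542 - 140\right)} = \frac{1}{-724079 + \frac{1}{3} \cdot 16 \left(-1682\right)} = \frac{1}{-724079 - \frac{26912}{3}} = \frac{1}{- \frac{2199149}{3}} = - \frac{3}{2199149}$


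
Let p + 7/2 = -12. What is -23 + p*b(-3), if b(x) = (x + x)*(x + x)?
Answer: -581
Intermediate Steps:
p = -31/2 (p = -7/2 - 12 = -31/2 ≈ -15.500)
b(x) = 4*x² (b(x) = (2*x)*(2*x) = 4*x²)
-23 + p*b(-3) = -23 - 62*(-3)² = -23 - 62*9 = -23 - 31/2*36 = -23 - 558 = -581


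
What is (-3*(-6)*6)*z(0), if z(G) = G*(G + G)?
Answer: 0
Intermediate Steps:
z(G) = 2*G**2 (z(G) = G*(2*G) = 2*G**2)
(-3*(-6)*6)*z(0) = (-3*(-6)*6)*(2*0**2) = (18*6)*(2*0) = 108*0 = 0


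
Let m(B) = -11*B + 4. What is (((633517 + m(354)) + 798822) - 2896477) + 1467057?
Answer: -971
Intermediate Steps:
m(B) = 4 - 11*B
(((633517 + m(354)) + 798822) - 2896477) + 1467057 = (((633517 + (4 - 11*354)) + 798822) - 2896477) + 1467057 = (((633517 + (4 - 3894)) + 798822) - 2896477) + 1467057 = (((633517 - 3890) + 798822) - 2896477) + 1467057 = ((629627 + 798822) - 2896477) + 1467057 = (1428449 - 2896477) + 1467057 = -1468028 + 1467057 = -971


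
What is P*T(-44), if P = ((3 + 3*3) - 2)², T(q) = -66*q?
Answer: 290400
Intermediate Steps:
T(q) = -66*q
P = 100 (P = ((3 + 9) - 2)² = (12 - 2)² = 10² = 100)
P*T(-44) = 100*(-66*(-44)) = 100*2904 = 290400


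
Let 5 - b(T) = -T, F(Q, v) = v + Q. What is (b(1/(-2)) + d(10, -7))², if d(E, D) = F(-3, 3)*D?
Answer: 81/4 ≈ 20.250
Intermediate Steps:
F(Q, v) = Q + v
d(E, D) = 0 (d(E, D) = (-3 + 3)*D = 0*D = 0)
b(T) = 5 + T (b(T) = 5 - (-1)*T = 5 + T)
(b(1/(-2)) + d(10, -7))² = ((5 + 1/(-2)) + 0)² = ((5 - ½) + 0)² = (9/2 + 0)² = (9/2)² = 81/4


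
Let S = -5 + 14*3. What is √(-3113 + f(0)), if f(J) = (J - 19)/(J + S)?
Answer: 240*I*√74/37 ≈ 55.799*I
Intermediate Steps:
S = 37 (S = -5 + 42 = 37)
f(J) = (-19 + J)/(37 + J) (f(J) = (J - 19)/(J + 37) = (-19 + J)/(37 + J))
√(-3113 + f(0)) = √(-3113 + (-19 + 0)/(37 + 0)) = √(-3113 - 19/37) = √(-115200/37) = 240*I*√74/37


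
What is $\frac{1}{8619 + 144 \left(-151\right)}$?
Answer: $- \frac{1}{13125} \approx -7.619 \cdot 10^{-5}$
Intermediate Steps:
$\frac{1}{8619 + 144 \left(-151\right)} = \frac{1}{8619 - 21744} = \frac{1}{-13125} = - \frac{1}{13125}$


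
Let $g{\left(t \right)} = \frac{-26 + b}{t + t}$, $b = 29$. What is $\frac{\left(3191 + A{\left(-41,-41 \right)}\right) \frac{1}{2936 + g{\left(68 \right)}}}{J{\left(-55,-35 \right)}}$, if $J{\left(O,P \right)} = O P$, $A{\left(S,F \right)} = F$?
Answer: $\frac{2448}{4392289} \approx 0.00055734$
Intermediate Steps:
$g{\left(t \right)} = \frac{3}{2 t}$ ($g{\left(t \right)} = \frac{-26 + 29}{t + t} = \frac{3}{2 t}$)
$\frac{\left(3191 + A{\left(-41,-41 \right)}\right) \frac{1}{2936 + g{\left(68 \right)}}}{J{\left(-55,-35 \right)}} = \frac{\left(3191 - 41\right) \frac{1}{2936 + \frac{3}{2 \cdot 68}}}{\left(-55\right) \left(-35\right)} = \frac{3150 \frac{1}{2936 + \frac{3}{2} \cdot \frac{1}{68}}}{1925} = \frac{3150}{2936 + \frac{3}{136}} \cdot \frac{1}{1925} = \frac{3150}{\frac{399299}{136}} \cdot \frac{1}{1925} = 3150 \cdot \frac{136}{399299} \cdot \frac{1}{1925} = \frac{428400}{399299} \cdot \frac{1}{1925} = \frac{2448}{4392289}$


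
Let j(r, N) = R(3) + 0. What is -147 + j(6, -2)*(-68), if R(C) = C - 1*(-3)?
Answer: -555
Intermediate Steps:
R(C) = 3 + C (R(C) = C + 3 = 3 + C)
j(r, N) = 6 (j(r, N) = (3 + 3) + 0 = 6 + 0 = 6)
-147 + j(6, -2)*(-68) = -147 + 6*(-68) = -147 - 408 = -555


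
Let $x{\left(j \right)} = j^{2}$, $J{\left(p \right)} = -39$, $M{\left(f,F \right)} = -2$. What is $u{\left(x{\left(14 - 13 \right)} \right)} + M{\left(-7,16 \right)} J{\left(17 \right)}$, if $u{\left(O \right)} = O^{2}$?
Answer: $79$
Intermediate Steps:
$u{\left(x{\left(14 - 13 \right)} \right)} + M{\left(-7,16 \right)} J{\left(17 \right)} = \left(\left(14 - 13\right)^{2}\right)^{2} - -78 = \left(\left(14 - 13\right)^{2}\right)^{2} + 78 = \left(1^{2}\right)^{2} + 78 = 1^{2} + 78 = 1 + 78 = 79$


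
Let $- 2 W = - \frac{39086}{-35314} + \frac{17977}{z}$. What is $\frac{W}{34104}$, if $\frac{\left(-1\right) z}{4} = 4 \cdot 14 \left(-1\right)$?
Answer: $- \frac{321797521}{269774098944} \approx -0.0011928$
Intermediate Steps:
$z = 224$ ($z = - 4 \cdot 4 \cdot 14 \left(-1\right) = - 4 \cdot 56 \left(-1\right) = \left(-4\right) \left(-56\right) = 224$)
$W = - \frac{321797521}{7910336}$ ($W = - \frac{- \frac{39086}{-35314} + \frac{17977}{224}}{2} = - \frac{\left(-39086\right) \left(- \frac{1}{35314}\right) + 17977 \cdot \frac{1}{224}}{2} = - \frac{\frac{19543}{17657} + \frac{17977}{224}}{2} = \left(- \frac{1}{2}\right) \frac{321797521}{3955168} = - \frac{321797521}{7910336} \approx -40.681$)
$\frac{W}{34104} = - \frac{321797521}{7910336 \cdot 34104} = \left(- \frac{321797521}{7910336}\right) \frac{1}{34104} = - \frac{321797521}{269774098944}$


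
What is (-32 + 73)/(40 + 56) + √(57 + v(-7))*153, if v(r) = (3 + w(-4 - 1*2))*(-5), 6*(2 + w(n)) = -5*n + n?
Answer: 41/96 + 612*√2 ≈ 865.93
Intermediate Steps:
w(n) = -2 - 2*n/3 (w(n) = -2 + (-5*n + n)/6 = -2 + (-4*n)/6 = -2 - 2*n/3)
v(r) = -25 (v(r) = (3 + (-2 - 2*(-4 - 1*2)/3))*(-5) = (3 + (-2 - 2*(-4 - 2)/3))*(-5) = (3 + (-2 - ⅔*(-6)))*(-5) = (3 + (-2 + 4))*(-5) = (3 + 2)*(-5) = 5*(-5) = -25)
(-32 + 73)/(40 + 56) + √(57 + v(-7))*153 = (-32 + 73)/(40 + 56) + √(57 - 25)*153 = 41/96 + √32*153 = 41*(1/96) + (4*√2)*153 = 41/96 + 612*√2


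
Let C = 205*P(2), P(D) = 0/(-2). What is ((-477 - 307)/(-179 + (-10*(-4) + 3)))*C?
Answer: 0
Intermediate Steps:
P(D) = 0 (P(D) = 0*(-½) = 0)
C = 0 (C = 205*0 = 0)
((-477 - 307)/(-179 + (-10*(-4) + 3)))*C = ((-477 - 307)/(-179 + (-10*(-4) + 3)))*0 = -784/(-179 + (40 + 3))*0 = -784/(-179 + 43)*0 = -784/(-136)*0 = -784*(-1/136)*0 = (98/17)*0 = 0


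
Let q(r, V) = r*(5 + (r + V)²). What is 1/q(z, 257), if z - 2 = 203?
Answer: 1/43757045 ≈ 2.2853e-8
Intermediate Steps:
z = 205 (z = 2 + 203 = 205)
q(r, V) = r*(5 + (V + r)²)
1/q(z, 257) = 1/(205*(5 + (257 + 205)²)) = 1/(205*(5 + 462²)) = 1/(205*(5 + 213444)) = 1/(205*213449) = 1/43757045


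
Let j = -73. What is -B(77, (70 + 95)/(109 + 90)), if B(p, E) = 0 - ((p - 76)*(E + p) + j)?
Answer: 961/199 ≈ 4.8291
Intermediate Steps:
B(p, E) = 73 - (-76 + p)*(E + p) (B(p, E) = 0 - ((p - 76)*(E + p) - 73) = 0 - ((-76 + p)*(E + p) - 73) = 0 - (-73 + (-76 + p)*(E + p)) = 0 + (73 - (-76 + p)*(E + p)) = 73 - (-76 + p)*(E + p))
-B(77, (70 + 95)/(109 + 90)) = -(73 - 1*77² + 76*((70 + 95)/(109 + 90)) + 76*77 - 1*(70 + 95)/(109 + 90)*77) = -(73 - 1*5929 + 76*(165/199) + 5852 - 1*165/199*77) = -(73 - 5929 + 76*(165*(1/199)) + 5852 - 1*165*(1/199)*77) = -(73 - 5929 + 76*(165/199) + 5852 - 1*165/199*77) = -(73 - 5929 + 12540/199 + 5852 - 12705/199) = -1*(-961/199) = 961/199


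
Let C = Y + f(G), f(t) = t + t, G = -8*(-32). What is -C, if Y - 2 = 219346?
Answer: -219860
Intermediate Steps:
G = 256
f(t) = 2*t
Y = 219348 (Y = 2 + 219346 = 219348)
C = 219860 (C = 219348 + 2*256 = 219348 + 512 = 219860)
-C = -1*219860 = -219860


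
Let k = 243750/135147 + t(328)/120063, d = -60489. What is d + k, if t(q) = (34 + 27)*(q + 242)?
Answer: -109052208964021/1802906029 ≈ -60487.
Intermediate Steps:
t(q) = 14762 + 61*q (t(q) = 61*(242 + q) = 14762 + 61*q)
k = 3773824160/1802906029 (k = 243750/135147 + (14762 + 61*328)/120063 = 243750*(1/135147) + (14762 + 20008)*(1/120063) = 81250/45049 + 34770*(1/120063) = 81250/45049 + 11590/40021 = 3773824160/1802906029 ≈ 2.0932)
d + k = -60489 + 3773824160/1802906029 = -109052208964021/1802906029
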